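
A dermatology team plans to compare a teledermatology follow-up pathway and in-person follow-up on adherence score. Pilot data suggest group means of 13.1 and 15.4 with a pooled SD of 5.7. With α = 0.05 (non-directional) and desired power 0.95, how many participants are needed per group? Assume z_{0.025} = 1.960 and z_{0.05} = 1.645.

n = 160 per group

Cohen's d = |M₁ − M₂| / SD_pooled = |13.1 − 15.4| / 5.7 = 2.3 / 5.7 = 0.404.
For two independent groups with equal n: n = 2·((z_{α/2} + z_β) / d)².
z_{α/2} + z_β = 1.960 + 1.645 = 3.605.
n = 2 × (3.605 / 0.404)² = 2 × 8.923² = 2 × 79.62 = 159.2.
Round up to the next whole participant.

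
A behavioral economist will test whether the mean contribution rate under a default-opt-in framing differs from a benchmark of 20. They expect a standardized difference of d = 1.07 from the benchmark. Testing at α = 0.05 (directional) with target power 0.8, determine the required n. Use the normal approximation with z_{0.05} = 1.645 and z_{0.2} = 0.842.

For a one-sample test: n = ((z_{α} + z_β) / d)².
z_{α} + z_β = 1.645 + 0.842 = 2.487.
n = (2.487 / 1.07)² = 2.324² = 5.40.
Round up.

n = 6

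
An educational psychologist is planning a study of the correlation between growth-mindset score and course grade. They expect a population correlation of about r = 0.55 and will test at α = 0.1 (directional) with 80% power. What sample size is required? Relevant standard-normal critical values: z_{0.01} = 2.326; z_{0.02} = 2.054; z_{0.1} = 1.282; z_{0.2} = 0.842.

n = 15

Fisher's z: C = ½·ln((1+r)/(1−r)) = ½·ln(3.4444) = 0.6184.
n = ((z_{α} + z_β)/C)² + 3.
(1.282 + 0.842) / 0.6184 = 2.124 / 0.6184 = 3.435.
n = 3.435² + 3 = 11.80 + 3 = 14.8.
Round up.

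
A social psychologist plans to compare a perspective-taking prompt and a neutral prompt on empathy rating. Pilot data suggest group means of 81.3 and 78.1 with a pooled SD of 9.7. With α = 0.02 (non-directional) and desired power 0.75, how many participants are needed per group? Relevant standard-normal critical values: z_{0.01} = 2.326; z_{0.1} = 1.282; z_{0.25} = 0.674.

Cohen's d = |M₁ − M₂| / SD_pooled = |81.3 − 78.1| / 9.7 = 3.2 / 9.7 = 0.330.
For two independent groups with equal n: n = 2·((z_{α/2} + z_β) / d)².
z_{α/2} + z_β = 2.326 + 0.674 = 3.000.
n = 2 × (3.000 / 0.330)² = 2 × 9.091² = 2 × 82.64 = 165.3.
Round up to the next whole participant.

n = 166 per group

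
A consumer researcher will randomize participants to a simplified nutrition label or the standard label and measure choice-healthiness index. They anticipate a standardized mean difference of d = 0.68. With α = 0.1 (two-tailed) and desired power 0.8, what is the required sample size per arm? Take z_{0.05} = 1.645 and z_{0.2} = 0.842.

For two independent groups with equal n: n = 2·((z_{α/2} + z_β) / d)².
z_{α/2} + z_β = 1.645 + 0.842 = 2.487.
n = 2 × (2.487 / 0.68)² = 2 × 3.657² = 2 × 13.38 = 26.8.
Round up to the next whole participant.

n = 27 per group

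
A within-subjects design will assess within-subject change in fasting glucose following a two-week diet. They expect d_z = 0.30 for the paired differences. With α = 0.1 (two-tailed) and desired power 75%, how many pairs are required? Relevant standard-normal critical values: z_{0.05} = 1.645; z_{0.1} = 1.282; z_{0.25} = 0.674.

For a paired (one-sample on differences) test: n = ((z_{α/2} + z_β) / d)².
z_{α/2} + z_β = 1.645 + 0.674 = 2.319.
n = (2.319 / 0.30)² = 7.730² = 59.75.
Round up.

n = 60 pairs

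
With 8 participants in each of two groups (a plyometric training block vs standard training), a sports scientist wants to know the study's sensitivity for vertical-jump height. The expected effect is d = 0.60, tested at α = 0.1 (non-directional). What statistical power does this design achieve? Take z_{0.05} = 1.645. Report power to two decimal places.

For two equal groups, power = Φ(d·√(n/2) − z_{α/2}).
d·√(n/2) = 0.60 × √(8/2) = 0.60 × 2.000 = 1.200.
z_β = 1.200 − 1.645 = -0.445.
Power = Φ(-0.445) = 0.328.

power ≈ 0.33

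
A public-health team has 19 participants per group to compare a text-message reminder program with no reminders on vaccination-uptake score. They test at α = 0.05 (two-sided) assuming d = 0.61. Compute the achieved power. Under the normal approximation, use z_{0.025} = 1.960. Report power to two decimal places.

For two equal groups, power = Φ(d·√(n/2) − z_{α/2}).
d·√(n/2) = 0.61 × √(19/2) = 0.61 × 3.082 = 1.880.
z_β = 1.880 − 1.960 = -0.080.
Power = Φ(-0.080) = 0.468.

power ≈ 0.47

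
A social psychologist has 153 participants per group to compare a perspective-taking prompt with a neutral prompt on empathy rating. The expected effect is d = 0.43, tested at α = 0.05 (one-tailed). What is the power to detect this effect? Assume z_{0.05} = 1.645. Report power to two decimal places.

For two equal groups, power = Φ(d·√(n/2) − z_{α}).
d·√(n/2) = 0.43 × √(153/2) = 0.43 × 8.746 = 3.761.
z_β = 3.761 − 1.645 = 2.116.
Power = Φ(2.116) = 0.983.

power ≈ 0.98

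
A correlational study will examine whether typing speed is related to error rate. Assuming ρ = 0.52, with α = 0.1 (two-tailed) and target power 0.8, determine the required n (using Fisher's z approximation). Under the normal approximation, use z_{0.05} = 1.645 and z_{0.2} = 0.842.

Fisher's z: C = ½·ln((1+r)/(1−r)) = ½·ln(3.1667) = 0.5763.
n = ((z_{α/2} + z_β)/C)² + 3.
(1.645 + 0.842) / 0.5763 = 2.487 / 0.5763 = 4.315.
n = 4.315² + 3 = 18.62 + 3 = 21.6.
Round up.

n = 22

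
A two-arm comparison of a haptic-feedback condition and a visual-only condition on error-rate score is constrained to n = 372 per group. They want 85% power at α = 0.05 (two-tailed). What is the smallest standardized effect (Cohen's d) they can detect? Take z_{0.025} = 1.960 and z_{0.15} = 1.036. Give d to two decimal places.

For two independent groups of n = 372 each: d_min = (z_{α/2} + z_β)·√(2/n).
z-sum = 1.960 + 1.036 = 2.996.
d_min = 2.996 × √(2/372) = 2.996 × 0.0733 = 0.220.

d_min ≈ 0.22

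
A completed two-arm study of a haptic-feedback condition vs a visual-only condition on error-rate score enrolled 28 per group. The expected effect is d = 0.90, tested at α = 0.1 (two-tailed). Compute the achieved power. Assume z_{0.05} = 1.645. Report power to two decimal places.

power ≈ 0.96

For two equal groups, power = Φ(d·√(n/2) − z_{α/2}).
d·√(n/2) = 0.90 × √(28/2) = 0.90 × 3.742 = 3.367.
z_β = 3.367 − 1.645 = 1.722.
Power = Φ(1.722) = 0.958.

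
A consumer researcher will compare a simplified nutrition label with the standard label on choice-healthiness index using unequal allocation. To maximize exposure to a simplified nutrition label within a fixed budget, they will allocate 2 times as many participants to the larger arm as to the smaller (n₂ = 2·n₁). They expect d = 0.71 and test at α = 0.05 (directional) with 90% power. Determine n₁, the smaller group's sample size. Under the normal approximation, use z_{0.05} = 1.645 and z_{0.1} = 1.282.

With allocation ratio k = n₂/n₁ = 2, Var(x̄₁−x̄₂) = σ²(1/n₁ + 1/(k·n₁)) = σ²·(k+1)/(k·n₁).
So n₁ = (1 + 1/k)·((z_{α} + z_β)/d)² = 1.500 × (2.927/0.71)².
n₁ = 1.500 × 17.00 = 25.5.
Round up: n₁ = 26, giving n₂ = 2 × 26 = 52.

n₁ = 26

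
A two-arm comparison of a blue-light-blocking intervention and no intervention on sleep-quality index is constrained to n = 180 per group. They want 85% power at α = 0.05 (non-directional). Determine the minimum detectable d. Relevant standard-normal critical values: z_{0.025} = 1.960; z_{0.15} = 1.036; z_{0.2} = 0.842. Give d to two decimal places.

For two independent groups of n = 180 each: d_min = (z_{α/2} + z_β)·√(2/n).
z-sum = 1.960 + 1.036 = 2.996.
d_min = 2.996 × √(2/180) = 2.996 × 0.1054 = 0.316.

d_min ≈ 0.32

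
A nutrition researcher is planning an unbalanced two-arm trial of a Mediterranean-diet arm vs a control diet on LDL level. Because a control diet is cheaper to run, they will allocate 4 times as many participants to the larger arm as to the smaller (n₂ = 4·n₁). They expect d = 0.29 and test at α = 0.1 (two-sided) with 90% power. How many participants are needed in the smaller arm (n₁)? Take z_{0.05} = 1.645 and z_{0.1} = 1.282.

With allocation ratio k = n₂/n₁ = 4, Var(x̄₁−x̄₂) = σ²(1/n₁ + 1/(k·n₁)) = σ²·(k+1)/(k·n₁).
So n₁ = (1 + 1/k)·((z_{α/2} + z_β)/d)² = 1.250 × (2.927/0.29)².
n₁ = 1.250 × 101.87 = 127.3.
Round up: n₁ = 128, giving n₂ = 4 × 128 = 512.

n₁ = 128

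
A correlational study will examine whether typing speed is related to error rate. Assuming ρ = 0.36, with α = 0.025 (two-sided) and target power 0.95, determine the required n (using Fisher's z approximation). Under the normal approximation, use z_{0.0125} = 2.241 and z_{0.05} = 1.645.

Fisher's z: C = ½·ln((1+r)/(1−r)) = ½·ln(2.1250) = 0.3769.
n = ((z_{α/2} + z_β)/C)² + 3.
(2.241 + 1.645) / 0.3769 = 3.886 / 0.3769 = 10.310.
n = 10.310² + 3 = 106.30 + 3 = 109.3.
Round up.

n = 110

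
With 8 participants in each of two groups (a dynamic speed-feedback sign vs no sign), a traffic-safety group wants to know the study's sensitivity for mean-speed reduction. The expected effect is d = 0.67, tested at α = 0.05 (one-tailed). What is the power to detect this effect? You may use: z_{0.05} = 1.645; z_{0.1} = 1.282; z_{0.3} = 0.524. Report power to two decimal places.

power ≈ 0.38

For two equal groups, power = Φ(d·√(n/2) − z_{α}).
d·√(n/2) = 0.67 × √(8/2) = 0.67 × 2.000 = 1.340.
z_β = 1.340 − 1.645 = -0.305.
Power = Φ(-0.305) = 0.380.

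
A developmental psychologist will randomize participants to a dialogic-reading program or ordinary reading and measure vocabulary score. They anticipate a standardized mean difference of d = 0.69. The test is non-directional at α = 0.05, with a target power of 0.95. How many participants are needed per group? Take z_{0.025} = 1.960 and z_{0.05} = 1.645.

For two independent groups with equal n: n = 2·((z_{α/2} + z_β) / d)².
z_{α/2} + z_β = 1.960 + 1.645 = 3.605.
n = 2 × (3.605 / 0.69)² = 2 × 5.225² = 2 × 27.30 = 54.6.
Round up to the next whole participant.

n = 55 per group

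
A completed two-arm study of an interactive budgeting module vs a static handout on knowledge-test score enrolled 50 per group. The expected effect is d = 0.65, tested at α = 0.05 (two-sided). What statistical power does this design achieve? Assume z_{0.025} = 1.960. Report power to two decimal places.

For two equal groups, power = Φ(d·√(n/2) − z_{α/2}).
d·√(n/2) = 0.65 × √(50/2) = 0.65 × 5.000 = 3.250.
z_β = 3.250 − 1.960 = 1.290.
Power = Φ(1.290) = 0.901.

power ≈ 0.90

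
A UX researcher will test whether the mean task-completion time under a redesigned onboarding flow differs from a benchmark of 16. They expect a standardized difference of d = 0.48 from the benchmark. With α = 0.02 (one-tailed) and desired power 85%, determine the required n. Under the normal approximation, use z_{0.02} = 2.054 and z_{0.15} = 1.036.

For a one-sample test: n = ((z_{α} + z_β) / d)².
z_{α} + z_β = 2.054 + 1.036 = 3.090.
n = (3.090 / 0.48)² = 6.438² = 41.44.
Round up.

n = 42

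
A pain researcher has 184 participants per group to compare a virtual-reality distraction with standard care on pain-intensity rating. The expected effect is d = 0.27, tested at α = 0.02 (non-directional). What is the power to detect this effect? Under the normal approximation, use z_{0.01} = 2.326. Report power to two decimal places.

For two equal groups, power = Φ(d·√(n/2) − z_{α/2}).
d·√(n/2) = 0.27 × √(184/2) = 0.27 × 9.592 = 2.590.
z_β = 2.590 − 2.326 = 0.264.
Power = Φ(0.264) = 0.604.

power ≈ 0.60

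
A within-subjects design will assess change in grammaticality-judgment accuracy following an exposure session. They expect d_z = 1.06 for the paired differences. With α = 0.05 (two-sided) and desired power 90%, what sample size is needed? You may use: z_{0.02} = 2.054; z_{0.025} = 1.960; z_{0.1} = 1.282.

n = 10 pairs

For a paired (one-sample on differences) test: n = ((z_{α/2} + z_β) / d)².
z_{α/2} + z_β = 1.960 + 1.282 = 3.242.
n = (3.242 / 1.06)² = 3.058² = 9.35.
Round up.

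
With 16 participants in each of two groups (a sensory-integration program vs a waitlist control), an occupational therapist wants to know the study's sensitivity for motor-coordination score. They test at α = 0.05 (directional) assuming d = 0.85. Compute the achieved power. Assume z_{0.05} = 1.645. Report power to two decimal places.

For two equal groups, power = Φ(d·√(n/2) − z_{α}).
d·√(n/2) = 0.85 × √(16/2) = 0.85 × 2.828 = 2.404.
z_β = 2.404 − 1.645 = 0.759.
Power = Φ(0.759) = 0.776.

power ≈ 0.78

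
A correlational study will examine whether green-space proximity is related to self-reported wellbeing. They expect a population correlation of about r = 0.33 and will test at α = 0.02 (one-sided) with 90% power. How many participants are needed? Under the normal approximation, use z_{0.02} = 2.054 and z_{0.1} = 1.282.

Fisher's z: C = ½·ln((1+r)/(1−r)) = ½·ln(1.9851) = 0.3428.
n = ((z_{α} + z_β)/C)² + 3.
(2.054 + 1.282) / 0.3428 = 3.336 / 0.3428 = 9.732.
n = 9.732² + 3 = 94.70 + 3 = 97.7.
Round up.

n = 98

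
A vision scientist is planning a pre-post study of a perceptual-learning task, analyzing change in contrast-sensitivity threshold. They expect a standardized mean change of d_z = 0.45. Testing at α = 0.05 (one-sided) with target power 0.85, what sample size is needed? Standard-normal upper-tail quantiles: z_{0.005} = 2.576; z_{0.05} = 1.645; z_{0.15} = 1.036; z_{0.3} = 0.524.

n = 36 pairs

For a paired (one-sample on differences) test: n = ((z_{α} + z_β) / d)².
z_{α} + z_β = 1.645 + 1.036 = 2.681.
n = (2.681 / 0.45)² = 5.958² = 35.50.
Round up.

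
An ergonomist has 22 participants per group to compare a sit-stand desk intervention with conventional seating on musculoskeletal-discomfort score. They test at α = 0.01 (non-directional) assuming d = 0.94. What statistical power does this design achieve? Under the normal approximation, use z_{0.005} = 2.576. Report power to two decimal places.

For two equal groups, power = Φ(d·√(n/2) − z_{α/2}).
d·√(n/2) = 0.94 × √(22/2) = 0.94 × 3.317 = 3.118.
z_β = 3.118 − 2.576 = 0.542.
Power = Φ(0.542) = 0.706.

power ≈ 0.71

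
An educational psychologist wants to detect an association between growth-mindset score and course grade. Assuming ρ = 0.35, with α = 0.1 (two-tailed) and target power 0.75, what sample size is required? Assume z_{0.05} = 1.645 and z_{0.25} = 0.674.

n = 44

Fisher's z: C = ½·ln((1+r)/(1−r)) = ½·ln(2.0769) = 0.3654.
n = ((z_{α/2} + z_β)/C)² + 3.
(1.645 + 0.674) / 0.3654 = 2.319 / 0.3654 = 6.346.
n = 6.346² + 3 = 40.28 + 3 = 43.3.
Round up.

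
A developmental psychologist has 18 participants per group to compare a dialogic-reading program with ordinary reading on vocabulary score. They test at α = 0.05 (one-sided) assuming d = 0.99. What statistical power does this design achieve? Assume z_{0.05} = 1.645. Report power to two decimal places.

power ≈ 0.91

For two equal groups, power = Φ(d·√(n/2) − z_{α}).
d·√(n/2) = 0.99 × √(18/2) = 0.99 × 3.000 = 2.970.
z_β = 2.970 − 1.645 = 1.325.
Power = Φ(1.325) = 0.907.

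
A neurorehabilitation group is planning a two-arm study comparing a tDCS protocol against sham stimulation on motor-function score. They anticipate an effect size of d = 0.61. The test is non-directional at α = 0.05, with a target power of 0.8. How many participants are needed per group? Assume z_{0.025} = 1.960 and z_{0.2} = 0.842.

For two independent groups with equal n: n = 2·((z_{α/2} + z_β) / d)².
z_{α/2} + z_β = 1.960 + 0.842 = 2.802.
n = 2 × (2.802 / 0.61)² = 2 × 4.593² = 2 × 21.10 = 42.2.
Round up to the next whole participant.

n = 43 per group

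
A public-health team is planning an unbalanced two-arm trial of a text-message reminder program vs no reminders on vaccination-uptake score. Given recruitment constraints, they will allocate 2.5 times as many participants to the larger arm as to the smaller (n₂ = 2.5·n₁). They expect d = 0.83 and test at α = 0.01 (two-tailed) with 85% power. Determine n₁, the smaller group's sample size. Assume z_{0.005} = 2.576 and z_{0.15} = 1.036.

n₁ = 27

With allocation ratio k = n₂/n₁ = 2.5, Var(x̄₁−x̄₂) = σ²(1/n₁ + 1/(k·n₁)) = σ²·(k+1)/(k·n₁).
So n₁ = (1 + 1/k)·((z_{α/2} + z_β)/d)² = 1.400 × (3.612/0.83)².
n₁ = 1.400 × 18.94 = 26.5.
Round up: n₁ = 27, giving n₂ = ⌈2.5 × 27⌉ = ⌈67.5⌉ = 68.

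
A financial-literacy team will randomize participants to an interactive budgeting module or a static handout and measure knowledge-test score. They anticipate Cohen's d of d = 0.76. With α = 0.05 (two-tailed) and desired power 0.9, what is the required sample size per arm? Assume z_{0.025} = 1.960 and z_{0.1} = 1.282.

For two independent groups with equal n: n = 2·((z_{α/2} + z_β) / d)².
z_{α/2} + z_β = 1.960 + 1.282 = 3.242.
n = 2 × (3.242 / 0.76)² = 2 × 4.266² = 2 × 18.20 = 36.4.
Round up to the next whole participant.

n = 37 per group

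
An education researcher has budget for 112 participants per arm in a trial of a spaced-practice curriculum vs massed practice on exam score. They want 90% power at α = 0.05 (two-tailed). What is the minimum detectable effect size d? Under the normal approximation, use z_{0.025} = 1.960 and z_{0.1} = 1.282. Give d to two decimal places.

d_min ≈ 0.43

For two independent groups of n = 112 each: d_min = (z_{α/2} + z_β)·√(2/n).
z-sum = 1.960 + 1.282 = 3.242.
d_min = 3.242 × √(2/112) = 3.242 × 0.1336 = 0.433.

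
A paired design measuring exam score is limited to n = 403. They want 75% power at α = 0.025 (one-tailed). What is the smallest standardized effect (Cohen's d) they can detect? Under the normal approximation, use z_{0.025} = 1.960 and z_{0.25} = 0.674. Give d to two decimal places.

d_min ≈ 0.13

For a single sample (or paired design) of n = 403: d_min = (z_{α} + z_β)/√n.
z-sum = 1.960 + 0.674 = 2.634.
d_min = 2.634 / √403 = 2.634 / 20.075 = 0.131.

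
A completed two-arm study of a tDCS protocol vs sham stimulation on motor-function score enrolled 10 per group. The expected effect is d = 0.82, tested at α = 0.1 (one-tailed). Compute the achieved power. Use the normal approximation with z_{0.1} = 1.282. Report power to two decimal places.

power ≈ 0.71

For two equal groups, power = Φ(d·√(n/2) − z_{α}).
d·√(n/2) = 0.82 × √(10/2) = 0.82 × 2.236 = 1.834.
z_β = 1.834 − 1.282 = 0.552.
Power = Φ(0.552) = 0.709.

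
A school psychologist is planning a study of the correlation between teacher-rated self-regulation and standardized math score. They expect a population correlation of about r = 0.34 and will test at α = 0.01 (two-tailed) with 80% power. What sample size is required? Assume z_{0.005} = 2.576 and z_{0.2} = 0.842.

Fisher's z: C = ½·ln((1+r)/(1−r)) = ½·ln(2.0303) = 0.3541.
n = ((z_{α/2} + z_β)/C)² + 3.
(2.576 + 0.842) / 0.3541 = 3.418 / 0.3541 = 9.653.
n = 9.653² + 3 = 93.17 + 3 = 96.2.
Round up.

n = 97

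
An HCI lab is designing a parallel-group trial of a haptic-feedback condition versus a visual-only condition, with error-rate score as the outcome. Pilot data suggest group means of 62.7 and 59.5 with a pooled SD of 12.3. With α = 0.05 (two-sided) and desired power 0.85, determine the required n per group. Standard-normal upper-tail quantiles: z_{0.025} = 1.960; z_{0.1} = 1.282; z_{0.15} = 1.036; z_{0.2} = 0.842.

Cohen's d = |M₁ − M₂| / SD_pooled = |62.7 − 59.5| / 12.3 = 3.2 / 12.3 = 0.260.
For two independent groups with equal n: n = 2·((z_{α/2} + z_β) / d)².
z_{α/2} + z_β = 1.960 + 1.036 = 2.996.
n = 2 × (2.996 / 0.260)² = 2 × 11.523² = 2 × 132.78 = 265.6.
Round up to the next whole participant.

n = 266 per group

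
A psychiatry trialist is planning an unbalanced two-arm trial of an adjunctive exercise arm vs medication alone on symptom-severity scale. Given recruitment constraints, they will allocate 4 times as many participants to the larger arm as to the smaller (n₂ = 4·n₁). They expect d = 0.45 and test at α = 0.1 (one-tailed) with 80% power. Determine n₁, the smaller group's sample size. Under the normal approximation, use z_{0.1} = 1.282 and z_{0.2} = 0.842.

n₁ = 28

With allocation ratio k = n₂/n₁ = 4, Var(x̄₁−x̄₂) = σ²(1/n₁ + 1/(k·n₁)) = σ²·(k+1)/(k·n₁).
So n₁ = (1 + 1/k)·((z_{α} + z_β)/d)² = 1.250 × (2.124/0.45)².
n₁ = 1.250 × 22.28 = 27.8.
Round up: n₁ = 28, giving n₂ = 4 × 28 = 112.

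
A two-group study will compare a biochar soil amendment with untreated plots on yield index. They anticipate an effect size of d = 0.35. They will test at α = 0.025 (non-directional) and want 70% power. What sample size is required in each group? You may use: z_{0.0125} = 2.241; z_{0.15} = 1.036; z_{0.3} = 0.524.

For two independent groups with equal n: n = 2·((z_{α/2} + z_β) / d)².
z_{α/2} + z_β = 2.241 + 0.524 = 2.765.
n = 2 × (2.765 / 0.35)² = 2 × 7.900² = 2 × 62.41 = 124.8.
Round up to the next whole participant.

n = 125 per group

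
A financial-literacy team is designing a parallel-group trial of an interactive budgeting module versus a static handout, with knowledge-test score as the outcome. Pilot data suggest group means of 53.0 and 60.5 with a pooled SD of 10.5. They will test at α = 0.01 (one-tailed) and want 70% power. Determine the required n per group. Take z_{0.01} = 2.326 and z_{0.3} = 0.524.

n = 32 per group

Cohen's d = |M₁ − M₂| / SD_pooled = |53.0 − 60.5| / 10.5 = 7.5 / 10.5 = 0.714.
For two independent groups with equal n: n = 2·((z_{α} + z_β) / d)².
z_{α} + z_β = 2.326 + 0.524 = 2.850.
n = 2 × (2.850 / 0.714)² = 2 × 3.992² = 2 × 15.93 = 31.9.
Round up to the next whole participant.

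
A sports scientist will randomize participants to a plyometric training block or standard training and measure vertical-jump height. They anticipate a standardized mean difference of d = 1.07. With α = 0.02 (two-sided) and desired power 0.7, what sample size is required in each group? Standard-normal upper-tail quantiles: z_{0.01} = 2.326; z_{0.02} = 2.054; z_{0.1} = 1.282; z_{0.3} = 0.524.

n = 15 per group

For two independent groups with equal n: n = 2·((z_{α/2} + z_β) / d)².
z_{α/2} + z_β = 2.326 + 0.524 = 2.850.
n = 2 × (2.850 / 1.07)² = 2 × 2.664² = 2 × 7.09 = 14.2.
Round up to the next whole participant.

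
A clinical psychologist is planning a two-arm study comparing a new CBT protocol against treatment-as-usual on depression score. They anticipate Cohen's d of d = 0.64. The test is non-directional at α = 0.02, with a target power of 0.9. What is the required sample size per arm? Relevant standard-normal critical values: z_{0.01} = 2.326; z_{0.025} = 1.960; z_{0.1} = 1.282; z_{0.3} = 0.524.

n = 64 per group

For two independent groups with equal n: n = 2·((z_{α/2} + z_β) / d)².
z_{α/2} + z_β = 2.326 + 1.282 = 3.608.
n = 2 × (3.608 / 0.64)² = 2 × 5.638² = 2 × 31.78 = 63.6.
Round up to the next whole participant.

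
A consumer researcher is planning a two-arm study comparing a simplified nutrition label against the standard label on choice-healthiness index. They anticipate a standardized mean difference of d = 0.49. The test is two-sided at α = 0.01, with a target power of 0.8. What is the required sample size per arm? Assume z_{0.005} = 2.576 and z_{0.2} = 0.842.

n = 98 per group

For two independent groups with equal n: n = 2·((z_{α/2} + z_β) / d)².
z_{α/2} + z_β = 2.576 + 0.842 = 3.418.
n = 2 × (3.418 / 0.49)² = 2 × 6.976² = 2 × 48.66 = 97.3.
Round up to the next whole participant.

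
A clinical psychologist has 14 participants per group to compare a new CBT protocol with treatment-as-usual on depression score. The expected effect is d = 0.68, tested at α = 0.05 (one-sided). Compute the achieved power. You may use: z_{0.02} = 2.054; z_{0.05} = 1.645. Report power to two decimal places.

power ≈ 0.56

For two equal groups, power = Φ(d·√(n/2) − z_{α}).
d·√(n/2) = 0.68 × √(14/2) = 0.68 × 2.646 = 1.799.
z_β = 1.799 − 1.645 = 0.154.
Power = Φ(0.154) = 0.561.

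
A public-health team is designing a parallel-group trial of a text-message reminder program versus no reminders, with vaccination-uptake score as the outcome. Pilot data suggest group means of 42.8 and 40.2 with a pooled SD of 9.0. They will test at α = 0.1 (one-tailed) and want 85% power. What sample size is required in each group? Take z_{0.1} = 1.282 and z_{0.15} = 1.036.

n = 129 per group

Cohen's d = |M₁ − M₂| / SD_pooled = |42.8 − 40.2| / 9.0 = 2.6 / 9.0 = 0.289.
For two independent groups with equal n: n = 2·((z_{α} + z_β) / d)².
z_{α} + z_β = 1.282 + 1.036 = 2.318.
n = 2 × (2.318 / 0.289)² = 2 × 8.021² = 2 × 64.33 = 128.7.
Round up to the next whole participant.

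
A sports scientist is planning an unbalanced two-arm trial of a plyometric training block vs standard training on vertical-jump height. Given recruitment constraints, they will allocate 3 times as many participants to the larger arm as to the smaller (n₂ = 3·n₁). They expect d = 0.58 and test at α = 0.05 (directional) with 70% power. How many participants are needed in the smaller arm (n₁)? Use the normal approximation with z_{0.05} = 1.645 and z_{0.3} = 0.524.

n₁ = 19

With allocation ratio k = n₂/n₁ = 3, Var(x̄₁−x̄₂) = σ²(1/n₁ + 1/(k·n₁)) = σ²·(k+1)/(k·n₁).
So n₁ = (1 + 1/k)·((z_{α} + z_β)/d)² = 1.333 × (2.169/0.58)².
n₁ = 1.333 × 13.99 = 18.6.
Round up: n₁ = 19, giving n₂ = 3 × 19 = 57.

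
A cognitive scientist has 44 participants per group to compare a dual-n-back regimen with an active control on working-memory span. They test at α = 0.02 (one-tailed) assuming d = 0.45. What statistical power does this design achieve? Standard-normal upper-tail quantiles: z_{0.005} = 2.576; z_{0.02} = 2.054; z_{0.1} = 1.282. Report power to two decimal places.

For two equal groups, power = Φ(d·√(n/2) − z_{α}).
d·√(n/2) = 0.45 × √(44/2) = 0.45 × 4.690 = 2.111.
z_β = 2.111 − 2.054 = 0.057.
Power = Φ(0.057) = 0.523.

power ≈ 0.52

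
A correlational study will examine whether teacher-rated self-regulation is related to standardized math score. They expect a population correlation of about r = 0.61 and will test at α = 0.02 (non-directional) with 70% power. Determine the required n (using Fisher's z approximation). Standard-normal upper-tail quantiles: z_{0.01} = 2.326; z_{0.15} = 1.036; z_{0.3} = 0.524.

Fisher's z: C = ½·ln((1+r)/(1−r)) = ½·ln(4.1282) = 0.7089.
n = ((z_{α/2} + z_β)/C)² + 3.
(2.326 + 0.524) / 0.7089 = 2.850 / 0.7089 = 4.020.
n = 4.020² + 3 = 16.16 + 3 = 19.2.
Round up.

n = 20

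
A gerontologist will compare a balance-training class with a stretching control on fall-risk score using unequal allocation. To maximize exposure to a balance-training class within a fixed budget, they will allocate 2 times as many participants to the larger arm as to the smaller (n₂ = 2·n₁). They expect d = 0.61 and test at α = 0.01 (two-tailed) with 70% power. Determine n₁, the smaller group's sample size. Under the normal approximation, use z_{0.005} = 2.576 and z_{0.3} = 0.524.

n₁ = 39

With allocation ratio k = n₂/n₁ = 2, Var(x̄₁−x̄₂) = σ²(1/n₁ + 1/(k·n₁)) = σ²·(k+1)/(k·n₁).
So n₁ = (1 + 1/k)·((z_{α/2} + z_β)/d)² = 1.500 × (3.100/0.61)².
n₁ = 1.500 × 25.83 = 38.7.
Round up: n₁ = 39, giving n₂ = 2 × 39 = 78.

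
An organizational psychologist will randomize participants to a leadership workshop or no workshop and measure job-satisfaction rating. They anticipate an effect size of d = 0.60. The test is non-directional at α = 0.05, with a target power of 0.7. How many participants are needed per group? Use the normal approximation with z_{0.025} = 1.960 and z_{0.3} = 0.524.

For two independent groups with equal n: n = 2·((z_{α/2} + z_β) / d)².
z_{α/2} + z_β = 1.960 + 0.524 = 2.484.
n = 2 × (2.484 / 0.60)² = 2 × 4.140² = 2 × 17.14 = 34.3.
Round up to the next whole participant.

n = 35 per group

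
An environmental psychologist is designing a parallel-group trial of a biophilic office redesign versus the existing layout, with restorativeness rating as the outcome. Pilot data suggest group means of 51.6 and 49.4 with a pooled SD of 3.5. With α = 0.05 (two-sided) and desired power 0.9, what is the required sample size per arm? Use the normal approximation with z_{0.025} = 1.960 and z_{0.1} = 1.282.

n = 54 per group

Cohen's d = |M₁ − M₂| / SD_pooled = |51.6 − 49.4| / 3.5 = 2.2 / 3.5 = 0.629.
For two independent groups with equal n: n = 2·((z_{α/2} + z_β) / d)².
z_{α/2} + z_β = 1.960 + 1.282 = 3.242.
n = 2 × (3.242 / 0.629)² = 2 × 5.154² = 2 × 26.57 = 53.1.
Round up to the next whole participant.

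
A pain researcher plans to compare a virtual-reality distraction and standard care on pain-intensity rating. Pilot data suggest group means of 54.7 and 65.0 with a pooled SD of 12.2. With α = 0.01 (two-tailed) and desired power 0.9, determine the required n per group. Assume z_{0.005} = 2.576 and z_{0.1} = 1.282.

Cohen's d = |M₁ − M₂| / SD_pooled = |54.7 − 65.0| / 12.2 = 10.3 / 12.2 = 0.844.
For two independent groups with equal n: n = 2·((z_{α/2} + z_β) / d)².
z_{α/2} + z_β = 2.576 + 1.282 = 3.858.
n = 2 × (3.858 / 0.844)² = 2 × 4.571² = 2 × 20.89 = 41.8.
Round up to the next whole participant.

n = 42 per group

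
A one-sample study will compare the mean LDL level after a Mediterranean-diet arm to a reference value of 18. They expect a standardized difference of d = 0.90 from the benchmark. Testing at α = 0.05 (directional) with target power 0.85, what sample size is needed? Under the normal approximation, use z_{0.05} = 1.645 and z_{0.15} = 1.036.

n = 9

For a one-sample test: n = ((z_{α} + z_β) / d)².
z_{α} + z_β = 1.645 + 1.036 = 2.681.
n = (2.681 / 0.90)² = 2.979² = 8.87.
Round up.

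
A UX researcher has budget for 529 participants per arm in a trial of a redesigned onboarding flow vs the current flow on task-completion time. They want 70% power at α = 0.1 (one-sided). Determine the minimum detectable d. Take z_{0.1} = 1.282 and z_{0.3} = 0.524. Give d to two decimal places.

d_min ≈ 0.11

For two independent groups of n = 529 each: d_min = (z_{α} + z_β)·√(2/n).
z-sum = 1.282 + 0.524 = 1.806.
d_min = 1.806 × √(2/529) = 1.806 × 0.0615 = 0.111.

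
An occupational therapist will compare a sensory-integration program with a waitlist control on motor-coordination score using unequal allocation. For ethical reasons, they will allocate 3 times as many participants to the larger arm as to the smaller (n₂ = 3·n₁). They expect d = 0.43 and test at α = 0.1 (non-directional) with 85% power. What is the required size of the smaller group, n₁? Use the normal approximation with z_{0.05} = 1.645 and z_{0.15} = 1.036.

n₁ = 52

With allocation ratio k = n₂/n₁ = 3, Var(x̄₁−x̄₂) = σ²(1/n₁ + 1/(k·n₁)) = σ²·(k+1)/(k·n₁).
So n₁ = (1 + 1/k)·((z_{α/2} + z_β)/d)² = 1.333 × (2.681/0.43)².
n₁ = 1.333 × 38.87 = 51.8.
Round up: n₁ = 52, giving n₂ = 3 × 52 = 156.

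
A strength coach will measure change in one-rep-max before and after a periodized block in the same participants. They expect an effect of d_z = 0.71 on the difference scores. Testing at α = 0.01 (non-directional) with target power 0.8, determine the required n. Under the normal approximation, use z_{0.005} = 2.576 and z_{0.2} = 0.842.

n = 24 pairs

For a paired (one-sample on differences) test: n = ((z_{α/2} + z_β) / d)².
z_{α/2} + z_β = 2.576 + 0.842 = 3.418.
n = (3.418 / 0.71)² = 4.814² = 23.18.
Round up.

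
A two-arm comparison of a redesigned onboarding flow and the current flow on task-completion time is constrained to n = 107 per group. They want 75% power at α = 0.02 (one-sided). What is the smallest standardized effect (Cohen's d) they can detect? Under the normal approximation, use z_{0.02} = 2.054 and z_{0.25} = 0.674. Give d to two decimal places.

d_min ≈ 0.37

For two independent groups of n = 107 each: d_min = (z_{α} + z_β)·√(2/n).
z-sum = 2.054 + 0.674 = 2.728.
d_min = 2.728 × √(2/107) = 2.728 × 0.1367 = 0.373.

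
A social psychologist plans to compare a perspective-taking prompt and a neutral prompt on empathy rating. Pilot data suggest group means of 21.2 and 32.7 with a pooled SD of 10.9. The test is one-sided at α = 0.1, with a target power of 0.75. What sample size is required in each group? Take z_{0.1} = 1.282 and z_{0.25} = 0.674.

Cohen's d = |M₁ − M₂| / SD_pooled = |21.2 − 32.7| / 10.9 = 11.5 / 10.9 = 1.055.
For two independent groups with equal n: n = 2·((z_{α} + z_β) / d)².
z_{α} + z_β = 1.282 + 0.674 = 1.956.
n = 2 × (1.956 / 1.055)² = 2 × 1.854² = 2 × 3.44 = 6.9.
Round up to the next whole participant.

n = 7 per group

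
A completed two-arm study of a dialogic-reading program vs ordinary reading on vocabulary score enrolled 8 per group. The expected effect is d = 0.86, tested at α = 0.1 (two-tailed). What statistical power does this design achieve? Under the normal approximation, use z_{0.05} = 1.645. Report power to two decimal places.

For two equal groups, power = Φ(d·√(n/2) − z_{α/2}).
d·√(n/2) = 0.86 × √(8/2) = 0.86 × 2.000 = 1.720.
z_β = 1.720 − 1.645 = 0.075.
Power = Φ(0.075) = 0.530.

power ≈ 0.53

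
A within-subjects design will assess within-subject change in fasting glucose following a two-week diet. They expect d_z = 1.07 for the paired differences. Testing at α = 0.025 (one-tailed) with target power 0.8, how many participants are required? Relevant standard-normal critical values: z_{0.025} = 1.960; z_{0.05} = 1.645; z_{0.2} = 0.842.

For a paired (one-sample on differences) test: n = ((z_{α} + z_β) / d)².
z_{α} + z_β = 1.960 + 0.842 = 2.802.
n = (2.802 / 1.07)² = 2.619² = 6.86.
Round up.

n = 7 pairs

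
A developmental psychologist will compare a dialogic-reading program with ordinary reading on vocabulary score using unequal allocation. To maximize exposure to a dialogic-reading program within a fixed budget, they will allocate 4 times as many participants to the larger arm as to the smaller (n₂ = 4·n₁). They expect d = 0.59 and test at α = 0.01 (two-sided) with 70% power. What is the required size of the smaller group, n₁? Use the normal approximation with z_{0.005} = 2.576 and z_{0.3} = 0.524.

n₁ = 35

With allocation ratio k = n₂/n₁ = 4, Var(x̄₁−x̄₂) = σ²(1/n₁ + 1/(k·n₁)) = σ²·(k+1)/(k·n₁).
So n₁ = (1 + 1/k)·((z_{α/2} + z_β)/d)² = 1.250 × (3.100/0.59)².
n₁ = 1.250 × 27.61 = 34.5.
Round up: n₁ = 35, giving n₂ = 4 × 35 = 140.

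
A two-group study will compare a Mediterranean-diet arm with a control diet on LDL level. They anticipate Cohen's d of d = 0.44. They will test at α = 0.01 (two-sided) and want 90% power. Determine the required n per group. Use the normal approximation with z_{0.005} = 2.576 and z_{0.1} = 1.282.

For two independent groups with equal n: n = 2·((z_{α/2} + z_β) / d)².
z_{α/2} + z_β = 2.576 + 1.282 = 3.858.
n = 2 × (3.858 / 0.44)² = 2 × 8.768² = 2 × 76.88 = 153.8.
Round up to the next whole participant.

n = 154 per group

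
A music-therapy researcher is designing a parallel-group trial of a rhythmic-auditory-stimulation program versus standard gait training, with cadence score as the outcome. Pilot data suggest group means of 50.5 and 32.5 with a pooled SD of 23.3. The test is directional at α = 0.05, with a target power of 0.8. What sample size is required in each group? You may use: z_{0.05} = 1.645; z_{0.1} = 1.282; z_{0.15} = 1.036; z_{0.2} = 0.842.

n = 21 per group

Cohen's d = |M₁ − M₂| / SD_pooled = |50.5 − 32.5| / 23.3 = 18.0 / 23.3 = 0.773.
For two independent groups with equal n: n = 2·((z_{α} + z_β) / d)².
z_{α} + z_β = 1.645 + 0.842 = 2.487.
n = 2 × (2.487 / 0.773)² = 2 × 3.217² = 2 × 10.35 = 20.7.
Round up to the next whole participant.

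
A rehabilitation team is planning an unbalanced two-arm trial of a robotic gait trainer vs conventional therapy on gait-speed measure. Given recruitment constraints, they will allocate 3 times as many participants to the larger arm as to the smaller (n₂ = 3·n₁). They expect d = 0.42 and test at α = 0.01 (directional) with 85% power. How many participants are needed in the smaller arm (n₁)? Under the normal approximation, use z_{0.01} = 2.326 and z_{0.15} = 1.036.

n₁ = 86

With allocation ratio k = n₂/n₁ = 3, Var(x̄₁−x̄₂) = σ²(1/n₁ + 1/(k·n₁)) = σ²·(k+1)/(k·n₁).
So n₁ = (1 + 1/k)·((z_{α} + z_β)/d)² = 1.333 × (3.362/0.42)².
n₁ = 1.333 × 64.08 = 85.4.
Round up: n₁ = 86, giving n₂ = 3 × 86 = 258.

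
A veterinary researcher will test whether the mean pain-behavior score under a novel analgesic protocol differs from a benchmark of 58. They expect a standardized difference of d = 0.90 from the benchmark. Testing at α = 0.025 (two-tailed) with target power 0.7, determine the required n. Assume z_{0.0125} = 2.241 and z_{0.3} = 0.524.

For a one-sample test: n = ((z_{α/2} + z_β) / d)².
z_{α/2} + z_β = 2.241 + 0.524 = 2.765.
n = (2.765 / 0.90)² = 3.072² = 9.44.
Round up.

n = 10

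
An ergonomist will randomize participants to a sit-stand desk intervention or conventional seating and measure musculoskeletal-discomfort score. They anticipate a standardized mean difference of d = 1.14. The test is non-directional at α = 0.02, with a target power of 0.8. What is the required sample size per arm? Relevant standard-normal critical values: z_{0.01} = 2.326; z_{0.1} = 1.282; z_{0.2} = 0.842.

For two independent groups with equal n: n = 2·((z_{α/2} + z_β) / d)².
z_{α/2} + z_β = 2.326 + 0.842 = 3.168.
n = 2 × (3.168 / 1.14)² = 2 × 2.779² = 2 × 7.72 = 15.4.
Round up to the next whole participant.

n = 16 per group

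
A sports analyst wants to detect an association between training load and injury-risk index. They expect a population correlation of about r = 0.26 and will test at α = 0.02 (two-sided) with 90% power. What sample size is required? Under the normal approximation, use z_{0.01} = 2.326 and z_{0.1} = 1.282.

Fisher's z: C = ½·ln((1+r)/(1−r)) = ½·ln(1.7027) = 0.2661.
n = ((z_{α/2} + z_β)/C)² + 3.
(2.326 + 1.282) / 0.2661 = 3.608 / 0.2661 = 13.559.
n = 13.559² + 3 = 183.84 + 3 = 186.8.
Round up.

n = 187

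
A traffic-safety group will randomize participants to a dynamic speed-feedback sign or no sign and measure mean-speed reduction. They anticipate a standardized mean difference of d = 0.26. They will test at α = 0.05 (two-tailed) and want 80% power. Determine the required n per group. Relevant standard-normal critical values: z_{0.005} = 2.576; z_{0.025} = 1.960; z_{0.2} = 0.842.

n = 233 per group

For two independent groups with equal n: n = 2·((z_{α/2} + z_β) / d)².
z_{α/2} + z_β = 1.960 + 0.842 = 2.802.
n = 2 × (2.802 / 0.26)² = 2 × 10.777² = 2 × 116.14 = 232.3.
Round up to the next whole participant.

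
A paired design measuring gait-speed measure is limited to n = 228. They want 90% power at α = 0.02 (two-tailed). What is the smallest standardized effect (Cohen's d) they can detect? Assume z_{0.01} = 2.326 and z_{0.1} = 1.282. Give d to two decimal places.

For a single sample (or paired design) of n = 228: d_min = (z_{α/2} + z_β)/√n.
z-sum = 2.326 + 1.282 = 3.608.
d_min = 3.608 / √228 = 3.608 / 15.100 = 0.239.

d_min ≈ 0.24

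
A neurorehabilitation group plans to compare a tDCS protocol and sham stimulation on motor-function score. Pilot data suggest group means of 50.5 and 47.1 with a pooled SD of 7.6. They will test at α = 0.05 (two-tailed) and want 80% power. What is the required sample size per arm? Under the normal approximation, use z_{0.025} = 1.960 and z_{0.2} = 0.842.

n = 79 per group

Cohen's d = |M₁ − M₂| / SD_pooled = |50.5 − 47.1| / 7.6 = 3.4 / 7.6 = 0.447.
For two independent groups with equal n: n = 2·((z_{α/2} + z_β) / d)².
z_{α/2} + z_β = 1.960 + 0.842 = 2.802.
n = 2 × (2.802 / 0.447)² = 2 × 6.268² = 2 × 39.29 = 78.6.
Round up to the next whole participant.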